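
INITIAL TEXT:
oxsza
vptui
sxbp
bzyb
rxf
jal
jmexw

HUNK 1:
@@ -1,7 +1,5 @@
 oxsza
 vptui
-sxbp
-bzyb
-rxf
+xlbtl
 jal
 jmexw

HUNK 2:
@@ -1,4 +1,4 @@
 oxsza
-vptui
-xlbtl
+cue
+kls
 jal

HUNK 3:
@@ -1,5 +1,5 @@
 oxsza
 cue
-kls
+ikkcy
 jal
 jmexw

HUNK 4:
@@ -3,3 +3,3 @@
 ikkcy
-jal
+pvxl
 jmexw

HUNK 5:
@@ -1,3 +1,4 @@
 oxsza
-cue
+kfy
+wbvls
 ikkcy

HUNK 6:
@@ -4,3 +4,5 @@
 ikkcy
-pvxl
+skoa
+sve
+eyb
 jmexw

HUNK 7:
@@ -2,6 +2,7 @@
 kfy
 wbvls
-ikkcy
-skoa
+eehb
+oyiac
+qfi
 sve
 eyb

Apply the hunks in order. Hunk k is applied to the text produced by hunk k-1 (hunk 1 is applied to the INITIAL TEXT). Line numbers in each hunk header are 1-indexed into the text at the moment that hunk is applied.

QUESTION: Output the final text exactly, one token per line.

Hunk 1: at line 1 remove [sxbp,bzyb,rxf] add [xlbtl] -> 5 lines: oxsza vptui xlbtl jal jmexw
Hunk 2: at line 1 remove [vptui,xlbtl] add [cue,kls] -> 5 lines: oxsza cue kls jal jmexw
Hunk 3: at line 1 remove [kls] add [ikkcy] -> 5 lines: oxsza cue ikkcy jal jmexw
Hunk 4: at line 3 remove [jal] add [pvxl] -> 5 lines: oxsza cue ikkcy pvxl jmexw
Hunk 5: at line 1 remove [cue] add [kfy,wbvls] -> 6 lines: oxsza kfy wbvls ikkcy pvxl jmexw
Hunk 6: at line 4 remove [pvxl] add [skoa,sve,eyb] -> 8 lines: oxsza kfy wbvls ikkcy skoa sve eyb jmexw
Hunk 7: at line 2 remove [ikkcy,skoa] add [eehb,oyiac,qfi] -> 9 lines: oxsza kfy wbvls eehb oyiac qfi sve eyb jmexw

Answer: oxsza
kfy
wbvls
eehb
oyiac
qfi
sve
eyb
jmexw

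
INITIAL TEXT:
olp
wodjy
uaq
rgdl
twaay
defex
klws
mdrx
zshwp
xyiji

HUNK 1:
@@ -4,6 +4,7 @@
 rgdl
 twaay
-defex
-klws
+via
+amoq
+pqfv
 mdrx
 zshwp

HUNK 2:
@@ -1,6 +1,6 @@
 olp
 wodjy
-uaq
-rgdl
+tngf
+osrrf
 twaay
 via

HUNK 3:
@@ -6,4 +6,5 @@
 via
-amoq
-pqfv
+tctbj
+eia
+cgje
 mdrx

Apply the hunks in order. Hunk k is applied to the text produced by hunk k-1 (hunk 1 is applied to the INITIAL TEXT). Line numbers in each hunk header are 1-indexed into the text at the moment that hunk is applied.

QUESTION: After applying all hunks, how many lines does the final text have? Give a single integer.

Answer: 12

Derivation:
Hunk 1: at line 4 remove [defex,klws] add [via,amoq,pqfv] -> 11 lines: olp wodjy uaq rgdl twaay via amoq pqfv mdrx zshwp xyiji
Hunk 2: at line 1 remove [uaq,rgdl] add [tngf,osrrf] -> 11 lines: olp wodjy tngf osrrf twaay via amoq pqfv mdrx zshwp xyiji
Hunk 3: at line 6 remove [amoq,pqfv] add [tctbj,eia,cgje] -> 12 lines: olp wodjy tngf osrrf twaay via tctbj eia cgje mdrx zshwp xyiji
Final line count: 12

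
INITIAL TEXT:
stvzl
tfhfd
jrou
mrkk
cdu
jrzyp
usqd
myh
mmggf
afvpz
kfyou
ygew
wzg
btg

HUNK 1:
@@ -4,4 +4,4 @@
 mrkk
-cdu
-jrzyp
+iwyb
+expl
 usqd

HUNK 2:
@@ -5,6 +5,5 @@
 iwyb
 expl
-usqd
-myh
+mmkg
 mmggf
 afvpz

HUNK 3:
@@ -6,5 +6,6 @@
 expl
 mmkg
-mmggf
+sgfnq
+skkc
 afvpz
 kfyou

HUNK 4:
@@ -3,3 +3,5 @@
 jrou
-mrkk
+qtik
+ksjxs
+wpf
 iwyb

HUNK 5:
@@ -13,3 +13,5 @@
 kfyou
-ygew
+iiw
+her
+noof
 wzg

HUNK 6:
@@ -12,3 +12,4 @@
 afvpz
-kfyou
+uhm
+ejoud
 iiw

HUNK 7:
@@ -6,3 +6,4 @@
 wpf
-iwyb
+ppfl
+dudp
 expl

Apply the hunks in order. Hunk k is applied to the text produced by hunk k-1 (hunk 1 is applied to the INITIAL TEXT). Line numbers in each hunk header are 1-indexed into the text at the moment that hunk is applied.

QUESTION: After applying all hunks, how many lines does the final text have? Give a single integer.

Answer: 20

Derivation:
Hunk 1: at line 4 remove [cdu,jrzyp] add [iwyb,expl] -> 14 lines: stvzl tfhfd jrou mrkk iwyb expl usqd myh mmggf afvpz kfyou ygew wzg btg
Hunk 2: at line 5 remove [usqd,myh] add [mmkg] -> 13 lines: stvzl tfhfd jrou mrkk iwyb expl mmkg mmggf afvpz kfyou ygew wzg btg
Hunk 3: at line 6 remove [mmggf] add [sgfnq,skkc] -> 14 lines: stvzl tfhfd jrou mrkk iwyb expl mmkg sgfnq skkc afvpz kfyou ygew wzg btg
Hunk 4: at line 3 remove [mrkk] add [qtik,ksjxs,wpf] -> 16 lines: stvzl tfhfd jrou qtik ksjxs wpf iwyb expl mmkg sgfnq skkc afvpz kfyou ygew wzg btg
Hunk 5: at line 13 remove [ygew] add [iiw,her,noof] -> 18 lines: stvzl tfhfd jrou qtik ksjxs wpf iwyb expl mmkg sgfnq skkc afvpz kfyou iiw her noof wzg btg
Hunk 6: at line 12 remove [kfyou] add [uhm,ejoud] -> 19 lines: stvzl tfhfd jrou qtik ksjxs wpf iwyb expl mmkg sgfnq skkc afvpz uhm ejoud iiw her noof wzg btg
Hunk 7: at line 6 remove [iwyb] add [ppfl,dudp] -> 20 lines: stvzl tfhfd jrou qtik ksjxs wpf ppfl dudp expl mmkg sgfnq skkc afvpz uhm ejoud iiw her noof wzg btg
Final line count: 20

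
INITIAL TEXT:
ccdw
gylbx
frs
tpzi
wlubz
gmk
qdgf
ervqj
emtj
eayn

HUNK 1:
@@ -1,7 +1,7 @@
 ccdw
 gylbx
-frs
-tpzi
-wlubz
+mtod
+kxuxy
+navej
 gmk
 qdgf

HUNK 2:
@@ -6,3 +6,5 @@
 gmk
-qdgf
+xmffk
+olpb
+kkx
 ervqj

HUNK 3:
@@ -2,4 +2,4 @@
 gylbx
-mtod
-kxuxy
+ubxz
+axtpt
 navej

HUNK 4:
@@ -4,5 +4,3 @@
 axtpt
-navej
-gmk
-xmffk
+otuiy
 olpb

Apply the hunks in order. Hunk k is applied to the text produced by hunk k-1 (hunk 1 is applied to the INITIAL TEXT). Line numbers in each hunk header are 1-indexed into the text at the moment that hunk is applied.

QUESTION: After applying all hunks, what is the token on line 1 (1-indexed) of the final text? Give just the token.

Hunk 1: at line 1 remove [frs,tpzi,wlubz] add [mtod,kxuxy,navej] -> 10 lines: ccdw gylbx mtod kxuxy navej gmk qdgf ervqj emtj eayn
Hunk 2: at line 6 remove [qdgf] add [xmffk,olpb,kkx] -> 12 lines: ccdw gylbx mtod kxuxy navej gmk xmffk olpb kkx ervqj emtj eayn
Hunk 3: at line 2 remove [mtod,kxuxy] add [ubxz,axtpt] -> 12 lines: ccdw gylbx ubxz axtpt navej gmk xmffk olpb kkx ervqj emtj eayn
Hunk 4: at line 4 remove [navej,gmk,xmffk] add [otuiy] -> 10 lines: ccdw gylbx ubxz axtpt otuiy olpb kkx ervqj emtj eayn
Final line 1: ccdw

Answer: ccdw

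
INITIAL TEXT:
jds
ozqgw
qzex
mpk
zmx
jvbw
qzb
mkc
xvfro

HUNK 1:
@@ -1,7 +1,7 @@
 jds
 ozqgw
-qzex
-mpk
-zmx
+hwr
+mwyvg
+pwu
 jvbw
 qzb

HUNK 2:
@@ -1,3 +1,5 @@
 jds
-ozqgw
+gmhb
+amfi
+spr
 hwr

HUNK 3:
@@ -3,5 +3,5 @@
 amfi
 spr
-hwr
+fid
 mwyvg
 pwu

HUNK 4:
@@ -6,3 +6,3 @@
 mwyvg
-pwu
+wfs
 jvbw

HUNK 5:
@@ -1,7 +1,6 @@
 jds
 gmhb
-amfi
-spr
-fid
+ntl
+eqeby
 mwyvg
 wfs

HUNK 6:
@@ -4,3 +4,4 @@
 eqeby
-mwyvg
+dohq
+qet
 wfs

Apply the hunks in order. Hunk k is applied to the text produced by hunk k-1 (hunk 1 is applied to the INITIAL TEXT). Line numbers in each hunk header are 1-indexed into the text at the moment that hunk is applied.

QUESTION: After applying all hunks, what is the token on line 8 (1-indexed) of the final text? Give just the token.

Hunk 1: at line 1 remove [qzex,mpk,zmx] add [hwr,mwyvg,pwu] -> 9 lines: jds ozqgw hwr mwyvg pwu jvbw qzb mkc xvfro
Hunk 2: at line 1 remove [ozqgw] add [gmhb,amfi,spr] -> 11 lines: jds gmhb amfi spr hwr mwyvg pwu jvbw qzb mkc xvfro
Hunk 3: at line 3 remove [hwr] add [fid] -> 11 lines: jds gmhb amfi spr fid mwyvg pwu jvbw qzb mkc xvfro
Hunk 4: at line 6 remove [pwu] add [wfs] -> 11 lines: jds gmhb amfi spr fid mwyvg wfs jvbw qzb mkc xvfro
Hunk 5: at line 1 remove [amfi,spr,fid] add [ntl,eqeby] -> 10 lines: jds gmhb ntl eqeby mwyvg wfs jvbw qzb mkc xvfro
Hunk 6: at line 4 remove [mwyvg] add [dohq,qet] -> 11 lines: jds gmhb ntl eqeby dohq qet wfs jvbw qzb mkc xvfro
Final line 8: jvbw

Answer: jvbw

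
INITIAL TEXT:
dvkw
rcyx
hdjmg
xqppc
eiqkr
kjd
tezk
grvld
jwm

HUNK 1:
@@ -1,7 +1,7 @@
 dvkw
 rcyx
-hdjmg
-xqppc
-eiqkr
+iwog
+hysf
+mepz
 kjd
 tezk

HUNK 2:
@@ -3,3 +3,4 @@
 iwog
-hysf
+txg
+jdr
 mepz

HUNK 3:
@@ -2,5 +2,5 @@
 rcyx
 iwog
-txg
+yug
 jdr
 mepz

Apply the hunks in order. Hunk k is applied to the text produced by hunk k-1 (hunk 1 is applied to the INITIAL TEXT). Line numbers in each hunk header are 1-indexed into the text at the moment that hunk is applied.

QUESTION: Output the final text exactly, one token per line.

Answer: dvkw
rcyx
iwog
yug
jdr
mepz
kjd
tezk
grvld
jwm

Derivation:
Hunk 1: at line 1 remove [hdjmg,xqppc,eiqkr] add [iwog,hysf,mepz] -> 9 lines: dvkw rcyx iwog hysf mepz kjd tezk grvld jwm
Hunk 2: at line 3 remove [hysf] add [txg,jdr] -> 10 lines: dvkw rcyx iwog txg jdr mepz kjd tezk grvld jwm
Hunk 3: at line 2 remove [txg] add [yug] -> 10 lines: dvkw rcyx iwog yug jdr mepz kjd tezk grvld jwm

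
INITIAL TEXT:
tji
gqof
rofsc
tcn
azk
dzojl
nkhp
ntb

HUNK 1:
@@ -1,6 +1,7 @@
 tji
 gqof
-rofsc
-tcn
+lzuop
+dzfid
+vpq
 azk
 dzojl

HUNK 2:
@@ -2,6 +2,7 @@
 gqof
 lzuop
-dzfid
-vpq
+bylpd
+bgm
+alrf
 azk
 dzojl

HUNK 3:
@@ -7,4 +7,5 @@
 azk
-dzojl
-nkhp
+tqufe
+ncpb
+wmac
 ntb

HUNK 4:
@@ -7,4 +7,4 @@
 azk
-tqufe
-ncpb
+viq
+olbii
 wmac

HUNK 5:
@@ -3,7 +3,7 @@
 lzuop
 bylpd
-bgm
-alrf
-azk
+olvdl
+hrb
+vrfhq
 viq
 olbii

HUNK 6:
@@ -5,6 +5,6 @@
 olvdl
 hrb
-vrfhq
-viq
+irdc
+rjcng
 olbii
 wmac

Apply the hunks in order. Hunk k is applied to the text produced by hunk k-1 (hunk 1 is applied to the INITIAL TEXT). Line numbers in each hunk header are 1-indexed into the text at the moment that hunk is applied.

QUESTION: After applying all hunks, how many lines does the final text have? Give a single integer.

Hunk 1: at line 1 remove [rofsc,tcn] add [lzuop,dzfid,vpq] -> 9 lines: tji gqof lzuop dzfid vpq azk dzojl nkhp ntb
Hunk 2: at line 2 remove [dzfid,vpq] add [bylpd,bgm,alrf] -> 10 lines: tji gqof lzuop bylpd bgm alrf azk dzojl nkhp ntb
Hunk 3: at line 7 remove [dzojl,nkhp] add [tqufe,ncpb,wmac] -> 11 lines: tji gqof lzuop bylpd bgm alrf azk tqufe ncpb wmac ntb
Hunk 4: at line 7 remove [tqufe,ncpb] add [viq,olbii] -> 11 lines: tji gqof lzuop bylpd bgm alrf azk viq olbii wmac ntb
Hunk 5: at line 3 remove [bgm,alrf,azk] add [olvdl,hrb,vrfhq] -> 11 lines: tji gqof lzuop bylpd olvdl hrb vrfhq viq olbii wmac ntb
Hunk 6: at line 5 remove [vrfhq,viq] add [irdc,rjcng] -> 11 lines: tji gqof lzuop bylpd olvdl hrb irdc rjcng olbii wmac ntb
Final line count: 11

Answer: 11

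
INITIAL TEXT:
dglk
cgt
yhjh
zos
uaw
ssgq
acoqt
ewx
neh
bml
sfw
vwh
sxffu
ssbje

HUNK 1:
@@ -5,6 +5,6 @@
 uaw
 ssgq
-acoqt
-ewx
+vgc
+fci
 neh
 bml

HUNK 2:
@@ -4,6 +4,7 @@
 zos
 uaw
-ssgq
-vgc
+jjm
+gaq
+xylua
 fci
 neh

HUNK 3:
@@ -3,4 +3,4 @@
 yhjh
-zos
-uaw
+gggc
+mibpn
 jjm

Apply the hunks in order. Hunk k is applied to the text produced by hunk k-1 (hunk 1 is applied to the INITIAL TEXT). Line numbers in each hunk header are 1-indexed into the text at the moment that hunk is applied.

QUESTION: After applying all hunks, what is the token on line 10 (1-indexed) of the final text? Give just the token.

Hunk 1: at line 5 remove [acoqt,ewx] add [vgc,fci] -> 14 lines: dglk cgt yhjh zos uaw ssgq vgc fci neh bml sfw vwh sxffu ssbje
Hunk 2: at line 4 remove [ssgq,vgc] add [jjm,gaq,xylua] -> 15 lines: dglk cgt yhjh zos uaw jjm gaq xylua fci neh bml sfw vwh sxffu ssbje
Hunk 3: at line 3 remove [zos,uaw] add [gggc,mibpn] -> 15 lines: dglk cgt yhjh gggc mibpn jjm gaq xylua fci neh bml sfw vwh sxffu ssbje
Final line 10: neh

Answer: neh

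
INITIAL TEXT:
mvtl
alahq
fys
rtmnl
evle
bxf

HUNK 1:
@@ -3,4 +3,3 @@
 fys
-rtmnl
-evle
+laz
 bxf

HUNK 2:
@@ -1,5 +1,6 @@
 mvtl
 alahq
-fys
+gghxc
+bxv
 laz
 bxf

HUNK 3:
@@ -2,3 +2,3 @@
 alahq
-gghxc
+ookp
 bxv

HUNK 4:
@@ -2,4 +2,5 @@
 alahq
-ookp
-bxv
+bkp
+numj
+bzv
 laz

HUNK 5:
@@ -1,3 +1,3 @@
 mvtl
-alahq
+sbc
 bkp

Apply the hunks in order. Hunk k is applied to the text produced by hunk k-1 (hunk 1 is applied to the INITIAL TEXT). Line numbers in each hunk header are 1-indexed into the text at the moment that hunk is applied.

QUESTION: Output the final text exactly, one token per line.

Hunk 1: at line 3 remove [rtmnl,evle] add [laz] -> 5 lines: mvtl alahq fys laz bxf
Hunk 2: at line 1 remove [fys] add [gghxc,bxv] -> 6 lines: mvtl alahq gghxc bxv laz bxf
Hunk 3: at line 2 remove [gghxc] add [ookp] -> 6 lines: mvtl alahq ookp bxv laz bxf
Hunk 4: at line 2 remove [ookp,bxv] add [bkp,numj,bzv] -> 7 lines: mvtl alahq bkp numj bzv laz bxf
Hunk 5: at line 1 remove [alahq] add [sbc] -> 7 lines: mvtl sbc bkp numj bzv laz bxf

Answer: mvtl
sbc
bkp
numj
bzv
laz
bxf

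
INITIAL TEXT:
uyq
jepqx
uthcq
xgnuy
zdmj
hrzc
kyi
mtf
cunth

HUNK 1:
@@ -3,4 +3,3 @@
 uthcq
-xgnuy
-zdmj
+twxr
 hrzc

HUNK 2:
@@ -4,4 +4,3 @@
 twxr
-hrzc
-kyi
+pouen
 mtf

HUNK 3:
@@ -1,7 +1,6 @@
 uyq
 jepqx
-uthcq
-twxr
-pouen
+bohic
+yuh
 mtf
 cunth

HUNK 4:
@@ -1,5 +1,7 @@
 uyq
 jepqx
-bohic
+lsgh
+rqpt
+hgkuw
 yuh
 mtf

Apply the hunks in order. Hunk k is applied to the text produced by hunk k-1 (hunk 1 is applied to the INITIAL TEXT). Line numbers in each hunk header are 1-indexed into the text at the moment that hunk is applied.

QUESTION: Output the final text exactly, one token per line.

Hunk 1: at line 3 remove [xgnuy,zdmj] add [twxr] -> 8 lines: uyq jepqx uthcq twxr hrzc kyi mtf cunth
Hunk 2: at line 4 remove [hrzc,kyi] add [pouen] -> 7 lines: uyq jepqx uthcq twxr pouen mtf cunth
Hunk 3: at line 1 remove [uthcq,twxr,pouen] add [bohic,yuh] -> 6 lines: uyq jepqx bohic yuh mtf cunth
Hunk 4: at line 1 remove [bohic] add [lsgh,rqpt,hgkuw] -> 8 lines: uyq jepqx lsgh rqpt hgkuw yuh mtf cunth

Answer: uyq
jepqx
lsgh
rqpt
hgkuw
yuh
mtf
cunth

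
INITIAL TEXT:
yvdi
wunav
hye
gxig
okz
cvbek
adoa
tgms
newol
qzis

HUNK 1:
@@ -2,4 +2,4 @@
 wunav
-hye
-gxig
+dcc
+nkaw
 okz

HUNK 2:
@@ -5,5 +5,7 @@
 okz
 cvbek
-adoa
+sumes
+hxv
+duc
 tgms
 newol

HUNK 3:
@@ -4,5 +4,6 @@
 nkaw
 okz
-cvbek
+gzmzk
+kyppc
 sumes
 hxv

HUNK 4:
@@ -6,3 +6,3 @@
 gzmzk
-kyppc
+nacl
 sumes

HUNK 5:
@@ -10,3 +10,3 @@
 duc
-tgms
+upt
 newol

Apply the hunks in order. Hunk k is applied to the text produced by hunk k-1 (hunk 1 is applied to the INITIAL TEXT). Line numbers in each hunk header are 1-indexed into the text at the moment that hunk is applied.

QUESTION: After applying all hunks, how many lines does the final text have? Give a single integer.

Answer: 13

Derivation:
Hunk 1: at line 2 remove [hye,gxig] add [dcc,nkaw] -> 10 lines: yvdi wunav dcc nkaw okz cvbek adoa tgms newol qzis
Hunk 2: at line 5 remove [adoa] add [sumes,hxv,duc] -> 12 lines: yvdi wunav dcc nkaw okz cvbek sumes hxv duc tgms newol qzis
Hunk 3: at line 4 remove [cvbek] add [gzmzk,kyppc] -> 13 lines: yvdi wunav dcc nkaw okz gzmzk kyppc sumes hxv duc tgms newol qzis
Hunk 4: at line 6 remove [kyppc] add [nacl] -> 13 lines: yvdi wunav dcc nkaw okz gzmzk nacl sumes hxv duc tgms newol qzis
Hunk 5: at line 10 remove [tgms] add [upt] -> 13 lines: yvdi wunav dcc nkaw okz gzmzk nacl sumes hxv duc upt newol qzis
Final line count: 13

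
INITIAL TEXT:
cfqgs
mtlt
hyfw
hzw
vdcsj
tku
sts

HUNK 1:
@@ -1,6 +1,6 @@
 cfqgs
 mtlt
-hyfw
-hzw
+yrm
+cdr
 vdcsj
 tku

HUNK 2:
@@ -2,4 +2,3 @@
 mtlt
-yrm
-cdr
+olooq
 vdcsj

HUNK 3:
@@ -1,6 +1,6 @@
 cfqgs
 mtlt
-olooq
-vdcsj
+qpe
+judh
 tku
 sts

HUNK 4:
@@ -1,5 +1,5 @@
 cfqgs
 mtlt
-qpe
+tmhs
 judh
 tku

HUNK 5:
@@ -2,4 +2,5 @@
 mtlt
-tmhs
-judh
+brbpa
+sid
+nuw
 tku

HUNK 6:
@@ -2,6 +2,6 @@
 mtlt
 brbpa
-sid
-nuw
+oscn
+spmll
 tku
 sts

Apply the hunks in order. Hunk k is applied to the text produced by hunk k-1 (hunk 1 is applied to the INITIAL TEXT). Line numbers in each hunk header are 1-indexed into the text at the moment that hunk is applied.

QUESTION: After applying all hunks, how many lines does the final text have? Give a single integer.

Answer: 7

Derivation:
Hunk 1: at line 1 remove [hyfw,hzw] add [yrm,cdr] -> 7 lines: cfqgs mtlt yrm cdr vdcsj tku sts
Hunk 2: at line 2 remove [yrm,cdr] add [olooq] -> 6 lines: cfqgs mtlt olooq vdcsj tku sts
Hunk 3: at line 1 remove [olooq,vdcsj] add [qpe,judh] -> 6 lines: cfqgs mtlt qpe judh tku sts
Hunk 4: at line 1 remove [qpe] add [tmhs] -> 6 lines: cfqgs mtlt tmhs judh tku sts
Hunk 5: at line 2 remove [tmhs,judh] add [brbpa,sid,nuw] -> 7 lines: cfqgs mtlt brbpa sid nuw tku sts
Hunk 6: at line 2 remove [sid,nuw] add [oscn,spmll] -> 7 lines: cfqgs mtlt brbpa oscn spmll tku sts
Final line count: 7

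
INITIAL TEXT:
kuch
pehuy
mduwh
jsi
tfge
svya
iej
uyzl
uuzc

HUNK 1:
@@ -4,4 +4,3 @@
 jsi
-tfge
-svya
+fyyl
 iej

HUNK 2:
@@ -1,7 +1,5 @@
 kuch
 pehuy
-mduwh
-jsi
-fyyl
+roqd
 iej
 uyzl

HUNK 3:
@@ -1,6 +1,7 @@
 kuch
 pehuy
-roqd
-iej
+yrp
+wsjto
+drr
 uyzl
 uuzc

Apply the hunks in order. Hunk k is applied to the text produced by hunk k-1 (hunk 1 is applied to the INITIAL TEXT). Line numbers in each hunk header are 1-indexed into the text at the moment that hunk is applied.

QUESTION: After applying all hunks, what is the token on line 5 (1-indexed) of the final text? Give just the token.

Answer: drr

Derivation:
Hunk 1: at line 4 remove [tfge,svya] add [fyyl] -> 8 lines: kuch pehuy mduwh jsi fyyl iej uyzl uuzc
Hunk 2: at line 1 remove [mduwh,jsi,fyyl] add [roqd] -> 6 lines: kuch pehuy roqd iej uyzl uuzc
Hunk 3: at line 1 remove [roqd,iej] add [yrp,wsjto,drr] -> 7 lines: kuch pehuy yrp wsjto drr uyzl uuzc
Final line 5: drr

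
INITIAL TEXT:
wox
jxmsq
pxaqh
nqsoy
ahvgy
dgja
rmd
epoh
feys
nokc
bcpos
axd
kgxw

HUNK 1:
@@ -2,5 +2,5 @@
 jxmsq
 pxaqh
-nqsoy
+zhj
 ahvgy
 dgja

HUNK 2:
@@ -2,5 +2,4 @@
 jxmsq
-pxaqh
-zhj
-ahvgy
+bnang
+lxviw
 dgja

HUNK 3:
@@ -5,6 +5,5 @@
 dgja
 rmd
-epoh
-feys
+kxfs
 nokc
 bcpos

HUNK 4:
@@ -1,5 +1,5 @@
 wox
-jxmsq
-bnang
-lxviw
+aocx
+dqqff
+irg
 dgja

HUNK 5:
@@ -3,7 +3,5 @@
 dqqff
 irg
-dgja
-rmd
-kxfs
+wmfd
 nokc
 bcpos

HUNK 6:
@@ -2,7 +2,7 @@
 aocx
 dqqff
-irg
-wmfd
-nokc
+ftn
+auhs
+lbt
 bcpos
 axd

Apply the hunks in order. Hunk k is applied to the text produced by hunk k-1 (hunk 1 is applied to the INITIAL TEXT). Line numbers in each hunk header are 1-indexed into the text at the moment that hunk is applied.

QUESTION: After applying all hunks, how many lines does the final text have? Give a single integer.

Hunk 1: at line 2 remove [nqsoy] add [zhj] -> 13 lines: wox jxmsq pxaqh zhj ahvgy dgja rmd epoh feys nokc bcpos axd kgxw
Hunk 2: at line 2 remove [pxaqh,zhj,ahvgy] add [bnang,lxviw] -> 12 lines: wox jxmsq bnang lxviw dgja rmd epoh feys nokc bcpos axd kgxw
Hunk 3: at line 5 remove [epoh,feys] add [kxfs] -> 11 lines: wox jxmsq bnang lxviw dgja rmd kxfs nokc bcpos axd kgxw
Hunk 4: at line 1 remove [jxmsq,bnang,lxviw] add [aocx,dqqff,irg] -> 11 lines: wox aocx dqqff irg dgja rmd kxfs nokc bcpos axd kgxw
Hunk 5: at line 3 remove [dgja,rmd,kxfs] add [wmfd] -> 9 lines: wox aocx dqqff irg wmfd nokc bcpos axd kgxw
Hunk 6: at line 2 remove [irg,wmfd,nokc] add [ftn,auhs,lbt] -> 9 lines: wox aocx dqqff ftn auhs lbt bcpos axd kgxw
Final line count: 9

Answer: 9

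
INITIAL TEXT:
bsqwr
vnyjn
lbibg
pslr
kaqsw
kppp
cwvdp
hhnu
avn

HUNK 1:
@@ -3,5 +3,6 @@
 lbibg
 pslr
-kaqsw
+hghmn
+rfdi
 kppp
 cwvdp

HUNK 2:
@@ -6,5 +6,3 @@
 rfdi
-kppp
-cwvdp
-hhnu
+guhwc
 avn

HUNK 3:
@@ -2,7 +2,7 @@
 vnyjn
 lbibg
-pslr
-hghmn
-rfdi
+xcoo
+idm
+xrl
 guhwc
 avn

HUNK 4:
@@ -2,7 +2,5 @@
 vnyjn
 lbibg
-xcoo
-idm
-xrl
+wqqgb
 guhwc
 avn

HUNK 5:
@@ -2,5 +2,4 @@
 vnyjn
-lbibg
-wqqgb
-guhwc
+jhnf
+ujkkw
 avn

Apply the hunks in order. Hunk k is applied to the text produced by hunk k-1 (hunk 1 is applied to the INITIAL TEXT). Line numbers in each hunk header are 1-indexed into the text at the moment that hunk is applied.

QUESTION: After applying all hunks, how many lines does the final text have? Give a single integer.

Hunk 1: at line 3 remove [kaqsw] add [hghmn,rfdi] -> 10 lines: bsqwr vnyjn lbibg pslr hghmn rfdi kppp cwvdp hhnu avn
Hunk 2: at line 6 remove [kppp,cwvdp,hhnu] add [guhwc] -> 8 lines: bsqwr vnyjn lbibg pslr hghmn rfdi guhwc avn
Hunk 3: at line 2 remove [pslr,hghmn,rfdi] add [xcoo,idm,xrl] -> 8 lines: bsqwr vnyjn lbibg xcoo idm xrl guhwc avn
Hunk 4: at line 2 remove [xcoo,idm,xrl] add [wqqgb] -> 6 lines: bsqwr vnyjn lbibg wqqgb guhwc avn
Hunk 5: at line 2 remove [lbibg,wqqgb,guhwc] add [jhnf,ujkkw] -> 5 lines: bsqwr vnyjn jhnf ujkkw avn
Final line count: 5

Answer: 5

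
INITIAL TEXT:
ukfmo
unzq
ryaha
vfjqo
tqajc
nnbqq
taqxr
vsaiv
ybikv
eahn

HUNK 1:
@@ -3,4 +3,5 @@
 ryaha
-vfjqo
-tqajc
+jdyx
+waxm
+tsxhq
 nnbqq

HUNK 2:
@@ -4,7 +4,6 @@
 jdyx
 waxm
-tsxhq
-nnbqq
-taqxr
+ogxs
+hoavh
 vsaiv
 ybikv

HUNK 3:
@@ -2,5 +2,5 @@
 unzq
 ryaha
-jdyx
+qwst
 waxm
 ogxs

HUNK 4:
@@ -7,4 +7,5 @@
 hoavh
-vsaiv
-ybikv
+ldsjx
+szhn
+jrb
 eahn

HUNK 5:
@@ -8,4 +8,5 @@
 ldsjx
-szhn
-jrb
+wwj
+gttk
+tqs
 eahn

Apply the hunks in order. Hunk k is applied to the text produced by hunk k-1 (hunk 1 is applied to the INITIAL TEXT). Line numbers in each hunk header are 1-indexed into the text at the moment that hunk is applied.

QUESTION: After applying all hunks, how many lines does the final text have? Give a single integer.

Answer: 12

Derivation:
Hunk 1: at line 3 remove [vfjqo,tqajc] add [jdyx,waxm,tsxhq] -> 11 lines: ukfmo unzq ryaha jdyx waxm tsxhq nnbqq taqxr vsaiv ybikv eahn
Hunk 2: at line 4 remove [tsxhq,nnbqq,taqxr] add [ogxs,hoavh] -> 10 lines: ukfmo unzq ryaha jdyx waxm ogxs hoavh vsaiv ybikv eahn
Hunk 3: at line 2 remove [jdyx] add [qwst] -> 10 lines: ukfmo unzq ryaha qwst waxm ogxs hoavh vsaiv ybikv eahn
Hunk 4: at line 7 remove [vsaiv,ybikv] add [ldsjx,szhn,jrb] -> 11 lines: ukfmo unzq ryaha qwst waxm ogxs hoavh ldsjx szhn jrb eahn
Hunk 5: at line 8 remove [szhn,jrb] add [wwj,gttk,tqs] -> 12 lines: ukfmo unzq ryaha qwst waxm ogxs hoavh ldsjx wwj gttk tqs eahn
Final line count: 12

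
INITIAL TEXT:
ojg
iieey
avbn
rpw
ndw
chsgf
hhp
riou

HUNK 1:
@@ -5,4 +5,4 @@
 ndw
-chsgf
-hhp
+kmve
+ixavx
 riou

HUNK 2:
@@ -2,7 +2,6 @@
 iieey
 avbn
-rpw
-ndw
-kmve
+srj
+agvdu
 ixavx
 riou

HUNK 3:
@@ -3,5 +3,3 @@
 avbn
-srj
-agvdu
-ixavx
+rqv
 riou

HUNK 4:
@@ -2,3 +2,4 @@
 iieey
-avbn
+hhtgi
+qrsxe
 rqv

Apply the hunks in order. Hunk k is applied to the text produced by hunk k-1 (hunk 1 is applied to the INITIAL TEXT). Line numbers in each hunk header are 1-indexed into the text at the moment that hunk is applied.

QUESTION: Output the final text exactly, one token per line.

Answer: ojg
iieey
hhtgi
qrsxe
rqv
riou

Derivation:
Hunk 1: at line 5 remove [chsgf,hhp] add [kmve,ixavx] -> 8 lines: ojg iieey avbn rpw ndw kmve ixavx riou
Hunk 2: at line 2 remove [rpw,ndw,kmve] add [srj,agvdu] -> 7 lines: ojg iieey avbn srj agvdu ixavx riou
Hunk 3: at line 3 remove [srj,agvdu,ixavx] add [rqv] -> 5 lines: ojg iieey avbn rqv riou
Hunk 4: at line 2 remove [avbn] add [hhtgi,qrsxe] -> 6 lines: ojg iieey hhtgi qrsxe rqv riou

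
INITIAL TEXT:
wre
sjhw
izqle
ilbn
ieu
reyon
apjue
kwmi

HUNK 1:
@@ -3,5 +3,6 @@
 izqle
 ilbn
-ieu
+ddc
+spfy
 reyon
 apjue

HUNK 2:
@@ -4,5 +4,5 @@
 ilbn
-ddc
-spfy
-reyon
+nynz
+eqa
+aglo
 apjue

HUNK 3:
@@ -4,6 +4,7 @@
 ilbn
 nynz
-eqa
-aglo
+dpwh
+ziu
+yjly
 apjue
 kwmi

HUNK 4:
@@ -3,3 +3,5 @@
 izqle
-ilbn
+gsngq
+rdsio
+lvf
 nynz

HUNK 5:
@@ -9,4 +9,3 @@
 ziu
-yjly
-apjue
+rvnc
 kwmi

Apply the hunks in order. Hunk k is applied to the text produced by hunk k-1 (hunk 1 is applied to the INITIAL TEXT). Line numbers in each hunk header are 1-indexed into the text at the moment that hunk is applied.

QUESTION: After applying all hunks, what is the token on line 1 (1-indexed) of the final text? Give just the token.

Answer: wre

Derivation:
Hunk 1: at line 3 remove [ieu] add [ddc,spfy] -> 9 lines: wre sjhw izqle ilbn ddc spfy reyon apjue kwmi
Hunk 2: at line 4 remove [ddc,spfy,reyon] add [nynz,eqa,aglo] -> 9 lines: wre sjhw izqle ilbn nynz eqa aglo apjue kwmi
Hunk 3: at line 4 remove [eqa,aglo] add [dpwh,ziu,yjly] -> 10 lines: wre sjhw izqle ilbn nynz dpwh ziu yjly apjue kwmi
Hunk 4: at line 3 remove [ilbn] add [gsngq,rdsio,lvf] -> 12 lines: wre sjhw izqle gsngq rdsio lvf nynz dpwh ziu yjly apjue kwmi
Hunk 5: at line 9 remove [yjly,apjue] add [rvnc] -> 11 lines: wre sjhw izqle gsngq rdsio lvf nynz dpwh ziu rvnc kwmi
Final line 1: wre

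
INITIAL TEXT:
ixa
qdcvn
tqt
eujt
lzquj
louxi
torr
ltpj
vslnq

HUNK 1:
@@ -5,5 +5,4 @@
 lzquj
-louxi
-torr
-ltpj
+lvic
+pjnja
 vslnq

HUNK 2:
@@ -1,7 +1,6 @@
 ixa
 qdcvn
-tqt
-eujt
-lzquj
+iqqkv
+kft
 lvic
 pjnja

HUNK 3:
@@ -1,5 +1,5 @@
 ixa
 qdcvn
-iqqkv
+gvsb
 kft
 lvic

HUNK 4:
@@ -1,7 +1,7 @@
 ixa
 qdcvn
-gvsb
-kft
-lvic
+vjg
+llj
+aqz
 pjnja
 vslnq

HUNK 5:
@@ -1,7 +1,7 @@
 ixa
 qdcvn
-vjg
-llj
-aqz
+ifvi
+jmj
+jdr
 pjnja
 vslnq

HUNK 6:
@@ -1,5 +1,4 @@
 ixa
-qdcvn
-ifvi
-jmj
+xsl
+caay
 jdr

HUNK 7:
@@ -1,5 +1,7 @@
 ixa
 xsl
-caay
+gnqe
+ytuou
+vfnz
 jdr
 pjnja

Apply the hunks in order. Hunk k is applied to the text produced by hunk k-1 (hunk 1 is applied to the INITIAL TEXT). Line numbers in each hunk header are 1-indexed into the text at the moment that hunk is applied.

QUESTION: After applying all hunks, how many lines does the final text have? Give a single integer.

Hunk 1: at line 5 remove [louxi,torr,ltpj] add [lvic,pjnja] -> 8 lines: ixa qdcvn tqt eujt lzquj lvic pjnja vslnq
Hunk 2: at line 1 remove [tqt,eujt,lzquj] add [iqqkv,kft] -> 7 lines: ixa qdcvn iqqkv kft lvic pjnja vslnq
Hunk 3: at line 1 remove [iqqkv] add [gvsb] -> 7 lines: ixa qdcvn gvsb kft lvic pjnja vslnq
Hunk 4: at line 1 remove [gvsb,kft,lvic] add [vjg,llj,aqz] -> 7 lines: ixa qdcvn vjg llj aqz pjnja vslnq
Hunk 5: at line 1 remove [vjg,llj,aqz] add [ifvi,jmj,jdr] -> 7 lines: ixa qdcvn ifvi jmj jdr pjnja vslnq
Hunk 6: at line 1 remove [qdcvn,ifvi,jmj] add [xsl,caay] -> 6 lines: ixa xsl caay jdr pjnja vslnq
Hunk 7: at line 1 remove [caay] add [gnqe,ytuou,vfnz] -> 8 lines: ixa xsl gnqe ytuou vfnz jdr pjnja vslnq
Final line count: 8

Answer: 8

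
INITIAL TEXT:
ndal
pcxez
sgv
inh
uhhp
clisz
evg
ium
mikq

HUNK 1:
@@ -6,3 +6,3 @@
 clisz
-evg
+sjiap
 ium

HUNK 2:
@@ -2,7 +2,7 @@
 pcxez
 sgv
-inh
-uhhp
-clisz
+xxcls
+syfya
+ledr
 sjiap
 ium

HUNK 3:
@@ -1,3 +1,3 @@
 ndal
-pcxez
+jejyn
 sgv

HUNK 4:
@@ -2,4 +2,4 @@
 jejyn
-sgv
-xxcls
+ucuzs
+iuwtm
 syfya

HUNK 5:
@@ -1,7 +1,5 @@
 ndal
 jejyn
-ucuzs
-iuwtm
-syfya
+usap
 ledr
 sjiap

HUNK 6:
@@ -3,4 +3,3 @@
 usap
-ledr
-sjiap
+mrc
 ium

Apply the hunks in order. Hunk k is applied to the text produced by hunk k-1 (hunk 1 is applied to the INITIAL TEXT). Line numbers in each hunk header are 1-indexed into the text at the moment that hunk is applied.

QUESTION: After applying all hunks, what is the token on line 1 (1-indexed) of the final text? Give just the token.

Hunk 1: at line 6 remove [evg] add [sjiap] -> 9 lines: ndal pcxez sgv inh uhhp clisz sjiap ium mikq
Hunk 2: at line 2 remove [inh,uhhp,clisz] add [xxcls,syfya,ledr] -> 9 lines: ndal pcxez sgv xxcls syfya ledr sjiap ium mikq
Hunk 3: at line 1 remove [pcxez] add [jejyn] -> 9 lines: ndal jejyn sgv xxcls syfya ledr sjiap ium mikq
Hunk 4: at line 2 remove [sgv,xxcls] add [ucuzs,iuwtm] -> 9 lines: ndal jejyn ucuzs iuwtm syfya ledr sjiap ium mikq
Hunk 5: at line 1 remove [ucuzs,iuwtm,syfya] add [usap] -> 7 lines: ndal jejyn usap ledr sjiap ium mikq
Hunk 6: at line 3 remove [ledr,sjiap] add [mrc] -> 6 lines: ndal jejyn usap mrc ium mikq
Final line 1: ndal

Answer: ndal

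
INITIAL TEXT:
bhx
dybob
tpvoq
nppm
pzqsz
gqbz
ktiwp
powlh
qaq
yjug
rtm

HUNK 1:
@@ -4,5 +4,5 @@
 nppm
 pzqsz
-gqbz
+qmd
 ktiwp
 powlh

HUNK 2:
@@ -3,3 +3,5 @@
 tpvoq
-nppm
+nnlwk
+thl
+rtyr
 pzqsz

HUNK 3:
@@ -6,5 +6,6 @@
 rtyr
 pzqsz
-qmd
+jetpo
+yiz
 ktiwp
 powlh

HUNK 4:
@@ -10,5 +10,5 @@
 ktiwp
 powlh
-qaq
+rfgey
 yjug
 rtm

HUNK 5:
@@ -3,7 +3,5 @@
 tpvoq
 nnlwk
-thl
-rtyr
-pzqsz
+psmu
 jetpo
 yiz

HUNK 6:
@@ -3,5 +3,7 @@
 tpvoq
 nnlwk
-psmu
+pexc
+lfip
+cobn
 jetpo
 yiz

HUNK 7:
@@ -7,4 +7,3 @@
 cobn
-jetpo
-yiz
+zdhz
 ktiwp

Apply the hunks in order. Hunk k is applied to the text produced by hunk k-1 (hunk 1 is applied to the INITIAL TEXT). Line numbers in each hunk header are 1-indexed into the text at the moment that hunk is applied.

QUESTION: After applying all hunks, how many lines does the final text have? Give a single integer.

Answer: 13

Derivation:
Hunk 1: at line 4 remove [gqbz] add [qmd] -> 11 lines: bhx dybob tpvoq nppm pzqsz qmd ktiwp powlh qaq yjug rtm
Hunk 2: at line 3 remove [nppm] add [nnlwk,thl,rtyr] -> 13 lines: bhx dybob tpvoq nnlwk thl rtyr pzqsz qmd ktiwp powlh qaq yjug rtm
Hunk 3: at line 6 remove [qmd] add [jetpo,yiz] -> 14 lines: bhx dybob tpvoq nnlwk thl rtyr pzqsz jetpo yiz ktiwp powlh qaq yjug rtm
Hunk 4: at line 10 remove [qaq] add [rfgey] -> 14 lines: bhx dybob tpvoq nnlwk thl rtyr pzqsz jetpo yiz ktiwp powlh rfgey yjug rtm
Hunk 5: at line 3 remove [thl,rtyr,pzqsz] add [psmu] -> 12 lines: bhx dybob tpvoq nnlwk psmu jetpo yiz ktiwp powlh rfgey yjug rtm
Hunk 6: at line 3 remove [psmu] add [pexc,lfip,cobn] -> 14 lines: bhx dybob tpvoq nnlwk pexc lfip cobn jetpo yiz ktiwp powlh rfgey yjug rtm
Hunk 7: at line 7 remove [jetpo,yiz] add [zdhz] -> 13 lines: bhx dybob tpvoq nnlwk pexc lfip cobn zdhz ktiwp powlh rfgey yjug rtm
Final line count: 13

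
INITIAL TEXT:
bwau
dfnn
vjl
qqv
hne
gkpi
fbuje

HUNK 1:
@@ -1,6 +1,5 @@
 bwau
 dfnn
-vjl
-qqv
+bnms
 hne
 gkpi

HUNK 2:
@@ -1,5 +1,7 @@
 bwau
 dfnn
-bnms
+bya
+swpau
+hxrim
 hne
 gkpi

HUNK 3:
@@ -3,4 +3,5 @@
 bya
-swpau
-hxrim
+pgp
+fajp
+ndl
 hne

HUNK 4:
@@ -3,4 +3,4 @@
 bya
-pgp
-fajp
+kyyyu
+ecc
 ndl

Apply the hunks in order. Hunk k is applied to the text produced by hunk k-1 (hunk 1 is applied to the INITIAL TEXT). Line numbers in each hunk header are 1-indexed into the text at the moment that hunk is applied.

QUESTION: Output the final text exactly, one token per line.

Hunk 1: at line 1 remove [vjl,qqv] add [bnms] -> 6 lines: bwau dfnn bnms hne gkpi fbuje
Hunk 2: at line 1 remove [bnms] add [bya,swpau,hxrim] -> 8 lines: bwau dfnn bya swpau hxrim hne gkpi fbuje
Hunk 3: at line 3 remove [swpau,hxrim] add [pgp,fajp,ndl] -> 9 lines: bwau dfnn bya pgp fajp ndl hne gkpi fbuje
Hunk 4: at line 3 remove [pgp,fajp] add [kyyyu,ecc] -> 9 lines: bwau dfnn bya kyyyu ecc ndl hne gkpi fbuje

Answer: bwau
dfnn
bya
kyyyu
ecc
ndl
hne
gkpi
fbuje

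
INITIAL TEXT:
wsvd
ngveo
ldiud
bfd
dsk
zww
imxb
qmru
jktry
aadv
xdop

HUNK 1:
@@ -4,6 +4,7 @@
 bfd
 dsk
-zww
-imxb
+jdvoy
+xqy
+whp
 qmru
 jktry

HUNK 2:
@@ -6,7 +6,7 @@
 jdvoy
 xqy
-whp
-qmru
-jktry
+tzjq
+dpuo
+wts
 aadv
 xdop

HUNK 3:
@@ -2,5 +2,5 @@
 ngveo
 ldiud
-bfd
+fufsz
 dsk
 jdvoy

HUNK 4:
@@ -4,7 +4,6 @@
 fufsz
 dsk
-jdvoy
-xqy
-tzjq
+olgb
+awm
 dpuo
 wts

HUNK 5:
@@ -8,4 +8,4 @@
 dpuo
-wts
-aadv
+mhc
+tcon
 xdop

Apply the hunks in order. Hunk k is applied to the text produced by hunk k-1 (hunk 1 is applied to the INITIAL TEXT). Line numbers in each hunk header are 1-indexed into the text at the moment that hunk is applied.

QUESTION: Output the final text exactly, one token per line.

Hunk 1: at line 4 remove [zww,imxb] add [jdvoy,xqy,whp] -> 12 lines: wsvd ngveo ldiud bfd dsk jdvoy xqy whp qmru jktry aadv xdop
Hunk 2: at line 6 remove [whp,qmru,jktry] add [tzjq,dpuo,wts] -> 12 lines: wsvd ngveo ldiud bfd dsk jdvoy xqy tzjq dpuo wts aadv xdop
Hunk 3: at line 2 remove [bfd] add [fufsz] -> 12 lines: wsvd ngveo ldiud fufsz dsk jdvoy xqy tzjq dpuo wts aadv xdop
Hunk 4: at line 4 remove [jdvoy,xqy,tzjq] add [olgb,awm] -> 11 lines: wsvd ngveo ldiud fufsz dsk olgb awm dpuo wts aadv xdop
Hunk 5: at line 8 remove [wts,aadv] add [mhc,tcon] -> 11 lines: wsvd ngveo ldiud fufsz dsk olgb awm dpuo mhc tcon xdop

Answer: wsvd
ngveo
ldiud
fufsz
dsk
olgb
awm
dpuo
mhc
tcon
xdop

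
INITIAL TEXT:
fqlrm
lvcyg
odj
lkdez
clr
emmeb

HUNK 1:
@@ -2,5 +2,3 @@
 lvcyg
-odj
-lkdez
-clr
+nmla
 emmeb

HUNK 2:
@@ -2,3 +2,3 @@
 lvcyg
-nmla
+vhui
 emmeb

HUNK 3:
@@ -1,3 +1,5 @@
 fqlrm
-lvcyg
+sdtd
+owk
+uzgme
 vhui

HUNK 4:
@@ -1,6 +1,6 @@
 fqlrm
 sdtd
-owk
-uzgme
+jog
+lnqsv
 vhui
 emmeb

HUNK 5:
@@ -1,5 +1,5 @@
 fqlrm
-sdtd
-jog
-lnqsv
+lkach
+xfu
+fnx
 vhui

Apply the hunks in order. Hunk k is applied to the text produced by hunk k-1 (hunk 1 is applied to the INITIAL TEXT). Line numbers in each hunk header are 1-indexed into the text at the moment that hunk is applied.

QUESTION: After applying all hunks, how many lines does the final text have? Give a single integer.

Hunk 1: at line 2 remove [odj,lkdez,clr] add [nmla] -> 4 lines: fqlrm lvcyg nmla emmeb
Hunk 2: at line 2 remove [nmla] add [vhui] -> 4 lines: fqlrm lvcyg vhui emmeb
Hunk 3: at line 1 remove [lvcyg] add [sdtd,owk,uzgme] -> 6 lines: fqlrm sdtd owk uzgme vhui emmeb
Hunk 4: at line 1 remove [owk,uzgme] add [jog,lnqsv] -> 6 lines: fqlrm sdtd jog lnqsv vhui emmeb
Hunk 5: at line 1 remove [sdtd,jog,lnqsv] add [lkach,xfu,fnx] -> 6 lines: fqlrm lkach xfu fnx vhui emmeb
Final line count: 6

Answer: 6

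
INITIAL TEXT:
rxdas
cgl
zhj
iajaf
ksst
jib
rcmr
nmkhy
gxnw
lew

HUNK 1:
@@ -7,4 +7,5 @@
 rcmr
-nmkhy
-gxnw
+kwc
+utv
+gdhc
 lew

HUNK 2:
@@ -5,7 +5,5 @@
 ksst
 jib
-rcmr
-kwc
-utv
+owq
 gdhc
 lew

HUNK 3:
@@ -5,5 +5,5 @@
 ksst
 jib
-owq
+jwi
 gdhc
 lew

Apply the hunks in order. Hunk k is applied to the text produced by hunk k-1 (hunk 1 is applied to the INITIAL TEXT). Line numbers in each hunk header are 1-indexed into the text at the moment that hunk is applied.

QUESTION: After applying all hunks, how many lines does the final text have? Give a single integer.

Answer: 9

Derivation:
Hunk 1: at line 7 remove [nmkhy,gxnw] add [kwc,utv,gdhc] -> 11 lines: rxdas cgl zhj iajaf ksst jib rcmr kwc utv gdhc lew
Hunk 2: at line 5 remove [rcmr,kwc,utv] add [owq] -> 9 lines: rxdas cgl zhj iajaf ksst jib owq gdhc lew
Hunk 3: at line 5 remove [owq] add [jwi] -> 9 lines: rxdas cgl zhj iajaf ksst jib jwi gdhc lew
Final line count: 9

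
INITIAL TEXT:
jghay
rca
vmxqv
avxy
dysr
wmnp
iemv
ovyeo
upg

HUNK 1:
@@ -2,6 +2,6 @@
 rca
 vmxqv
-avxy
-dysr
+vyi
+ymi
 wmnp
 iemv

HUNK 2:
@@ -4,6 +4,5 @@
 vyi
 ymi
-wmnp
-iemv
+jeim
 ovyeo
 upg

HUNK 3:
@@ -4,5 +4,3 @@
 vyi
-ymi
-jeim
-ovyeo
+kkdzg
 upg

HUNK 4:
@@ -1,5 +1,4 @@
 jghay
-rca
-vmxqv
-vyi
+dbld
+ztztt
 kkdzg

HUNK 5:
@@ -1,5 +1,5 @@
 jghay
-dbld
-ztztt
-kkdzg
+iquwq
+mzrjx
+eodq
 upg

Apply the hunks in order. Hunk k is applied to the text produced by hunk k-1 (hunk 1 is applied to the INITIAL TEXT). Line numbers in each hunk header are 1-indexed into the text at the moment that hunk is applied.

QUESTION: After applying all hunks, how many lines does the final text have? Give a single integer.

Answer: 5

Derivation:
Hunk 1: at line 2 remove [avxy,dysr] add [vyi,ymi] -> 9 lines: jghay rca vmxqv vyi ymi wmnp iemv ovyeo upg
Hunk 2: at line 4 remove [wmnp,iemv] add [jeim] -> 8 lines: jghay rca vmxqv vyi ymi jeim ovyeo upg
Hunk 3: at line 4 remove [ymi,jeim,ovyeo] add [kkdzg] -> 6 lines: jghay rca vmxqv vyi kkdzg upg
Hunk 4: at line 1 remove [rca,vmxqv,vyi] add [dbld,ztztt] -> 5 lines: jghay dbld ztztt kkdzg upg
Hunk 5: at line 1 remove [dbld,ztztt,kkdzg] add [iquwq,mzrjx,eodq] -> 5 lines: jghay iquwq mzrjx eodq upg
Final line count: 5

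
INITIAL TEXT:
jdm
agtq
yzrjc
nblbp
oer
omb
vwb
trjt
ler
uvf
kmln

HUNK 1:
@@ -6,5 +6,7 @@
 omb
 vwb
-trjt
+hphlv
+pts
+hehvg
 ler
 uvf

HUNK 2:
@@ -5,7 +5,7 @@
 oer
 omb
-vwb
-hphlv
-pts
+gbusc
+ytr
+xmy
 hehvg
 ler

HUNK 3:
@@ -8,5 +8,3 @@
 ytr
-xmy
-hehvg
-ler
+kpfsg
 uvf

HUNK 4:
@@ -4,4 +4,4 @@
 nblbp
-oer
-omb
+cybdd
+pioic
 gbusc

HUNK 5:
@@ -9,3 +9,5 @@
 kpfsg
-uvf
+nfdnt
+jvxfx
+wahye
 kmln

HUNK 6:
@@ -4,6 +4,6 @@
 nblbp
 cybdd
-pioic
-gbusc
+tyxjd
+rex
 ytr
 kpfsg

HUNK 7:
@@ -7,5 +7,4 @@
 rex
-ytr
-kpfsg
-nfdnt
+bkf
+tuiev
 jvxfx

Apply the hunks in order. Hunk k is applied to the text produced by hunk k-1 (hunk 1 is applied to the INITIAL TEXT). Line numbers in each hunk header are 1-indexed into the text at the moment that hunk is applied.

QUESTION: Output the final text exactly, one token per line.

Answer: jdm
agtq
yzrjc
nblbp
cybdd
tyxjd
rex
bkf
tuiev
jvxfx
wahye
kmln

Derivation:
Hunk 1: at line 6 remove [trjt] add [hphlv,pts,hehvg] -> 13 lines: jdm agtq yzrjc nblbp oer omb vwb hphlv pts hehvg ler uvf kmln
Hunk 2: at line 5 remove [vwb,hphlv,pts] add [gbusc,ytr,xmy] -> 13 lines: jdm agtq yzrjc nblbp oer omb gbusc ytr xmy hehvg ler uvf kmln
Hunk 3: at line 8 remove [xmy,hehvg,ler] add [kpfsg] -> 11 lines: jdm agtq yzrjc nblbp oer omb gbusc ytr kpfsg uvf kmln
Hunk 4: at line 4 remove [oer,omb] add [cybdd,pioic] -> 11 lines: jdm agtq yzrjc nblbp cybdd pioic gbusc ytr kpfsg uvf kmln
Hunk 5: at line 9 remove [uvf] add [nfdnt,jvxfx,wahye] -> 13 lines: jdm agtq yzrjc nblbp cybdd pioic gbusc ytr kpfsg nfdnt jvxfx wahye kmln
Hunk 6: at line 4 remove [pioic,gbusc] add [tyxjd,rex] -> 13 lines: jdm agtq yzrjc nblbp cybdd tyxjd rex ytr kpfsg nfdnt jvxfx wahye kmln
Hunk 7: at line 7 remove [ytr,kpfsg,nfdnt] add [bkf,tuiev] -> 12 lines: jdm agtq yzrjc nblbp cybdd tyxjd rex bkf tuiev jvxfx wahye kmln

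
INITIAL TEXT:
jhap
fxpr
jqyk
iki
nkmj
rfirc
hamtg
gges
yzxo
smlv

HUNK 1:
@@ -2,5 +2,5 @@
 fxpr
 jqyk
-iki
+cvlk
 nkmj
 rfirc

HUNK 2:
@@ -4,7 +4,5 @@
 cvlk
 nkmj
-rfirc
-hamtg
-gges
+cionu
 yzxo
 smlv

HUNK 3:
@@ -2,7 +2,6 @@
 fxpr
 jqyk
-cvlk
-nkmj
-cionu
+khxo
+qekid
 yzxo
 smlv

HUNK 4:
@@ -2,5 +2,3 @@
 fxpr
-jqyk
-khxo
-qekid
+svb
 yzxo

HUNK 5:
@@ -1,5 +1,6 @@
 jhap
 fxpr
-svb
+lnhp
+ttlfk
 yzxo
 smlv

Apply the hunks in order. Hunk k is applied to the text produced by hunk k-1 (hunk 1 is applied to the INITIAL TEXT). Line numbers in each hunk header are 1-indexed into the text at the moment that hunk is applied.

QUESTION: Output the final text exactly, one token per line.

Hunk 1: at line 2 remove [iki] add [cvlk] -> 10 lines: jhap fxpr jqyk cvlk nkmj rfirc hamtg gges yzxo smlv
Hunk 2: at line 4 remove [rfirc,hamtg,gges] add [cionu] -> 8 lines: jhap fxpr jqyk cvlk nkmj cionu yzxo smlv
Hunk 3: at line 2 remove [cvlk,nkmj,cionu] add [khxo,qekid] -> 7 lines: jhap fxpr jqyk khxo qekid yzxo smlv
Hunk 4: at line 2 remove [jqyk,khxo,qekid] add [svb] -> 5 lines: jhap fxpr svb yzxo smlv
Hunk 5: at line 1 remove [svb] add [lnhp,ttlfk] -> 6 lines: jhap fxpr lnhp ttlfk yzxo smlv

Answer: jhap
fxpr
lnhp
ttlfk
yzxo
smlv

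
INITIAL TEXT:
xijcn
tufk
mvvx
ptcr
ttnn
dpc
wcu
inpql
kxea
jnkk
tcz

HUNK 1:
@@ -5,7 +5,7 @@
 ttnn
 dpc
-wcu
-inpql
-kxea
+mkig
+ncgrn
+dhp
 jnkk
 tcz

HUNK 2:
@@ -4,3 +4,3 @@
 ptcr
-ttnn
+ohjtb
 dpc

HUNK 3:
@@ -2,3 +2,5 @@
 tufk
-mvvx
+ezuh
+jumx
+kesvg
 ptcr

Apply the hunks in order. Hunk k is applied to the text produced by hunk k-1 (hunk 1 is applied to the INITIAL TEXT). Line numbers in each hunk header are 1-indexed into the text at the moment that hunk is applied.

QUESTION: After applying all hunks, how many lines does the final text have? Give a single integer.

Answer: 13

Derivation:
Hunk 1: at line 5 remove [wcu,inpql,kxea] add [mkig,ncgrn,dhp] -> 11 lines: xijcn tufk mvvx ptcr ttnn dpc mkig ncgrn dhp jnkk tcz
Hunk 2: at line 4 remove [ttnn] add [ohjtb] -> 11 lines: xijcn tufk mvvx ptcr ohjtb dpc mkig ncgrn dhp jnkk tcz
Hunk 3: at line 2 remove [mvvx] add [ezuh,jumx,kesvg] -> 13 lines: xijcn tufk ezuh jumx kesvg ptcr ohjtb dpc mkig ncgrn dhp jnkk tcz
Final line count: 13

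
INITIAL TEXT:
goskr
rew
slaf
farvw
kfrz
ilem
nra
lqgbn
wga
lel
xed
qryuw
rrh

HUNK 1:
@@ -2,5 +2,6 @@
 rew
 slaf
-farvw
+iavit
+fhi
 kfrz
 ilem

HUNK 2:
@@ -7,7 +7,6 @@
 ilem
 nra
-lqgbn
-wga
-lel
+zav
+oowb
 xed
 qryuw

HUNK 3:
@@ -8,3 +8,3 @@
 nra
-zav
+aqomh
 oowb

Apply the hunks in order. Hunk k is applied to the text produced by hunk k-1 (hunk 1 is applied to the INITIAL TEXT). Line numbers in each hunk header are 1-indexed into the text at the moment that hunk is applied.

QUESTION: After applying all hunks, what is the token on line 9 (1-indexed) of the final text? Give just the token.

Hunk 1: at line 2 remove [farvw] add [iavit,fhi] -> 14 lines: goskr rew slaf iavit fhi kfrz ilem nra lqgbn wga lel xed qryuw rrh
Hunk 2: at line 7 remove [lqgbn,wga,lel] add [zav,oowb] -> 13 lines: goskr rew slaf iavit fhi kfrz ilem nra zav oowb xed qryuw rrh
Hunk 3: at line 8 remove [zav] add [aqomh] -> 13 lines: goskr rew slaf iavit fhi kfrz ilem nra aqomh oowb xed qryuw rrh
Final line 9: aqomh

Answer: aqomh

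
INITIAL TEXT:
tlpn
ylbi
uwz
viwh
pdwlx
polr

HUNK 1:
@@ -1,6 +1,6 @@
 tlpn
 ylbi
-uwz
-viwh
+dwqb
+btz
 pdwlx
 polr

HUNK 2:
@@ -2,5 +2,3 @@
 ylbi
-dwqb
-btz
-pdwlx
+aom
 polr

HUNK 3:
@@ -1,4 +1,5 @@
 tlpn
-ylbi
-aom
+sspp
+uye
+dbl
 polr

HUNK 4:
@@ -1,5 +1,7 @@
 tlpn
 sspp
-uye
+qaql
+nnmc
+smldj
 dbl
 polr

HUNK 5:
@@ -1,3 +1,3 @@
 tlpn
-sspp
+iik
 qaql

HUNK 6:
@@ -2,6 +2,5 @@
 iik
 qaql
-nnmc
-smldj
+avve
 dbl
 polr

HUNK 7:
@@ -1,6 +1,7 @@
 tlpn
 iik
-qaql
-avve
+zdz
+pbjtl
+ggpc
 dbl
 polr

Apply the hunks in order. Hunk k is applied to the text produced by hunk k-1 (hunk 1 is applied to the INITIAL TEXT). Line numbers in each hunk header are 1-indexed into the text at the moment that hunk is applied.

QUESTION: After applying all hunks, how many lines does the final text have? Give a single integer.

Hunk 1: at line 1 remove [uwz,viwh] add [dwqb,btz] -> 6 lines: tlpn ylbi dwqb btz pdwlx polr
Hunk 2: at line 2 remove [dwqb,btz,pdwlx] add [aom] -> 4 lines: tlpn ylbi aom polr
Hunk 3: at line 1 remove [ylbi,aom] add [sspp,uye,dbl] -> 5 lines: tlpn sspp uye dbl polr
Hunk 4: at line 1 remove [uye] add [qaql,nnmc,smldj] -> 7 lines: tlpn sspp qaql nnmc smldj dbl polr
Hunk 5: at line 1 remove [sspp] add [iik] -> 7 lines: tlpn iik qaql nnmc smldj dbl polr
Hunk 6: at line 2 remove [nnmc,smldj] add [avve] -> 6 lines: tlpn iik qaql avve dbl polr
Hunk 7: at line 1 remove [qaql,avve] add [zdz,pbjtl,ggpc] -> 7 lines: tlpn iik zdz pbjtl ggpc dbl polr
Final line count: 7

Answer: 7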